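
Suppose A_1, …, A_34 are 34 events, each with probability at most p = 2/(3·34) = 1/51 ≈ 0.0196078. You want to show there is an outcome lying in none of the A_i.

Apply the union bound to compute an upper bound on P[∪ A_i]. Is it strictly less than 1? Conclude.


Union bound: P[∪_{i=1}^{34} A_i] ≤ Σ_i P[A_i] ≤ 34·p = 34·(1/51) = 2/3.
Numerically: 2/3 ≈ 0.6666667.
Is 2/3 < 1? YES.
Since P[∪ A_i] ≤ 2/3 < 1, the complement has P[∩ A_i^c] ≥ 1 − 2/3 = 1/3 > 0, so some outcome avoids every A_i.

34·p = 2/3 ≈ 0.6666667; existence CERTIFIED by the union bound.


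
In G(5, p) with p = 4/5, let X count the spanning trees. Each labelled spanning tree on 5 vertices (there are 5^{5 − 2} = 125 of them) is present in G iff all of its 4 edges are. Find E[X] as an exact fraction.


K_5 has 5^{5 − 2} = 125 labelled spanning trees.
For each such spanning tree H, let X_H = 1 if all 4 edges of H are present in G. Then P[X_H = 1] = p^{4} = (4/5)^{4} = 256/625.
By linearity: E[X] = Σ_H E[X_H] = 125 · p^{4} = 125 · 256/625 = 256/5.
Numerically: E[X] ≈ 51.2.

E[X] = 125 · (4/5)^{4} = 256/5 ≈ 51.2.


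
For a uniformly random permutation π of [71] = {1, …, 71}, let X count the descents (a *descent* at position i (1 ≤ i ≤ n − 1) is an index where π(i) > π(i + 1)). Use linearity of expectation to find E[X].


Write X = Σ X_I over i = 1, …, 70, with X_I the indicator of one descent.
There are 70 indicators.
For each fixed i, the pair (π(i), π(i+1)) is a uniformly random ordered pair of distinct values from {1, …, 71}; by symmetry P[π(i) > π(i+1)] = 1/2.
By linearity: E[X] = 70 · (1/2) = (71 − 1) · (1/2) = 35 ≈ 35.000000.

E[X] = 35 = 35.000000.


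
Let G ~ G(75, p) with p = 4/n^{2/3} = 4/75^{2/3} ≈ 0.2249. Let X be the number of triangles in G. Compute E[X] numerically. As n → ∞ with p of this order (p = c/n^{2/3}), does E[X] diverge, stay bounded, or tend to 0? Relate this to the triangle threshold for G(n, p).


Number of potential triangles: C(75, 3) = 67525.
Each occurs with probability p³ ≈ (0.2249)³ ≈ 1.137778e-02.
By linearity: E[X] = C(75, 3)·p³ ≈ 67525 · 1.137778e-02 ≈ 768.2844.
Since α = 2/3 < 1, p = c/n^{2/3} ≫ 1/n is above the triangle threshold p ~ 1/n. Asymptotically E[X] ~ (c³/6)·n^{3(1−α)} = (4³/6)·n^{1} → ∞; triangles are abundant w.h.p.

E[X] ≈ 768.2844; in regime p = Θ(1/n^{2/3}) E[X] diverges (above the triangle threshold p ~ 1/n).


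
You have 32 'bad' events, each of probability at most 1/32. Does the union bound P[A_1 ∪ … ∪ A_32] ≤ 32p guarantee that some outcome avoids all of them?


Union bound: P[∪_{i=1}^{32} A_i] ≤ Σ_i P[A_i] ≤ 32·p = 32·(1/32) = 1.
Numerically: 1 ≈ 1.0000.
Is 1 < 1? NO.
Since the bound 1 is ≥ 1, the union bound is uninformative here; it does NOT by itself certify existence.

32·p = 1 ≈ 1.0000; existence NOT certified by the union bound.


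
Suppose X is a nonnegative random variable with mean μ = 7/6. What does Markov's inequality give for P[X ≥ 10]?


μ = E[X] = 7/6, a = 10.
Markov: P[X ≥ 10] ≤ μ/a = (7/6)/10 = 7/60.
Numerically: ≈ 0.1167.
(Since a = 10 > μ = 1.1667, the bound 7/60 is < 1 and informative.)

P[X ≥ 10] ≤ 7/60 ≈ 0.1167.


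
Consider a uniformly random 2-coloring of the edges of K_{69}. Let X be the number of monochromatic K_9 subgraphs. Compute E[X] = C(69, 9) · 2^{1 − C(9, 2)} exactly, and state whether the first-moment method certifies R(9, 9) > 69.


E[X] = C(69, 9) · 2^{1 − 36} = 56672074888 · 2^{−35} = 56672074888/34359738368.
As a reduced fraction: E[X] = 7084009361/4294967296 ≈ 1.6493745.
Is E[X] < 1? NO.
Since E[X] ≥ 1, the first-moment bound is inconclusive at n = 69; it does NOT by itself certify R(9, 9) > 69.

E[X] = 7084009361/4294967296 ≈ 1.6493745; E[X] ≥ 1; first-moment method inconclusive here.


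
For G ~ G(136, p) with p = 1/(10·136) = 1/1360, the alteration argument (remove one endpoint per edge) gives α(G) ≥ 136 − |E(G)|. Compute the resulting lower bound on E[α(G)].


E[|E(G)|] = C(136, 2)·p = 9180 · (1/1360) = 27/4.
E[α(G)] ≥ n − E[|E(G)|] = 136 − 27/4 = 517/4.
Numerically: ≈ 129.250.
(This is only a lower bound; the true E[α(G)] may be larger.)

E[α(G)] ≥ 517/4 ≈ 129.250.


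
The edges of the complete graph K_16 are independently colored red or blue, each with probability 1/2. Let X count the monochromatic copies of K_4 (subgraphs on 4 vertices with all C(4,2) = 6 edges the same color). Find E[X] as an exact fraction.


Let X = Σ_S X_S over the C(16, 4) = 1820 subsets S of size 4, where X_S = 1 if the K_4 on S is monochromatic.
For a fixed S, the K_4 on S has C(4, 2) = 6 edges. P[all 6 edges red] = (1/2)^6, and likewise for blue, so P[monochromatic] = 2·(1/2)^6 = 2^{1 − 6} = 1/32.
Summing: E[X] = C(16, 4) · 2^{1 − 6} = 1820 · 1/32 = 455/8.
Numerically: E[X] ≈ 56.8750.

E[X] = C(16,4)·2^(1−C(4,2)) = 455/8 ≈ 56.8750.


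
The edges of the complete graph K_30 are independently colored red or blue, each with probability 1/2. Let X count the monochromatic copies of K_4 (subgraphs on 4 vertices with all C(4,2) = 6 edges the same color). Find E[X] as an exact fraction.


Let X = Σ_S X_S over the C(30, 4) = 27405 subsets S of size 4, where X_S = 1 if the K_4 on S is monochromatic.
For a fixed S, the K_4 on S has C(4, 2) = 6 edges. P[all 6 edges red] = (1/2)^6, and likewise for blue, so P[monochromatic] = 2·(1/2)^6 = 2^{1 − 6} = 1/32.
By linearity: E[X] = C(30, 4) · 2^{1 − 6} = 27405 · 1/32 = 27405/32.
Numerically: E[X] ≈ 856.40625.

E[X] = C(30,4)·2^(1−C(4,2)) = 27405/32 ≈ 856.40625.


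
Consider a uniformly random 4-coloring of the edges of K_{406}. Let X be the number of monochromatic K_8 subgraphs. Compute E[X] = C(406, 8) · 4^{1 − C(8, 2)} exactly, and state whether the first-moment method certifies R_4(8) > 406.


E[X] = C(406, 8) · 4^{1 − 28} = 17082453897995850 · 4^{−27} = 17082453897995850/18014398509481984.
As a reduced fraction: E[X] = 8541226948997925/9007199254740992 ≈ 0.948.
Is E[X] < 1? YES.
Since E[X] < 1, there exists a 4-coloring of K_{406} with no monochromatic K_8; hence R_4(8) > 406.

E[X] = 8541226948997925/9007199254740992 ≈ 0.948; E[X] < 1, so R_4(8) > 406.


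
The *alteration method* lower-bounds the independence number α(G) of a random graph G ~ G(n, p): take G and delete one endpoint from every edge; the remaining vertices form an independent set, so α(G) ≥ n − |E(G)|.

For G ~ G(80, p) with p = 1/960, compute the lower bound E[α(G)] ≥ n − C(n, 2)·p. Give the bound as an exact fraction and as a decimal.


E[|E(G)|] = C(80, 2)·p = 3160 · (1/960) = 79/24.
E[α(G)] ≥ n − E[|E(G)|] = 80 − 79/24 = 1841/24.
Numerically: ≈ 76.708333.
(This is only a lower bound; the true E[α(G)] may be larger.)

E[α(G)] ≥ 1841/24 ≈ 76.708333.


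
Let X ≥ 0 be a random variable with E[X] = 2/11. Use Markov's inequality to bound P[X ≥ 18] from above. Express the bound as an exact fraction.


μ = E[X] = 2/11, a = 18.
Markov: P[X ≥ 18] ≤ μ/a = (2/11)/18 = 1/99.
Numerically: ≈ 0.0101.
(Since a = 18 > μ = 0.1818, the bound 1/99 is < 1 and informative.)

P[X ≥ 18] ≤ 1/99 ≈ 0.0101.


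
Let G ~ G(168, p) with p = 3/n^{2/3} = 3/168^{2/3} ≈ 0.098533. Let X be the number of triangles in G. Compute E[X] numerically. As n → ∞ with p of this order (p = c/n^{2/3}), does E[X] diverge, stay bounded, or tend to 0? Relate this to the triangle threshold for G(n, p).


Number of potential triangles: C(168, 3) = 776216.
Each occurs with probability p³ ≈ (0.098533)³ ≈ 9.5663265e-04.
By linearity: E[X] = C(168, 3)·p³ ≈ 776216 · 9.5663265e-04 ≈ 742.55357.
Since α = 2/3 < 1, p = c/n^{2/3} ≫ 1/n is above the triangle threshold p ~ 1/n. Asymptotically E[X] ~ (c³/6)·n^{3(1−α)} = (3³/6)·n^{1} → ∞; triangles are abundant w.h.p.

E[X] ≈ 742.55357; in regime p = Θ(1/n^{2/3}) E[X] diverges (above the triangle threshold p ~ 1/n).


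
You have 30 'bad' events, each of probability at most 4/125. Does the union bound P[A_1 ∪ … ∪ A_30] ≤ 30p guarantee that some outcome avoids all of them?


Union bound: P[∪_{i=1}^{30} A_i] ≤ Σ_i P[A_i] ≤ 30·p = 30·(4/125) = 24/25.
Numerically: 24/25 ≈ 0.960.
Is 24/25 < 1? YES.
Since P[∪ A_i] ≤ 24/25 < 1, the complement has P[∩ A_i^c] ≥ 1 − 24/25 = 1/25 > 0, so some outcome avoids every A_i.

30·p = 24/25 ≈ 0.960; existence CERTIFIED by the union bound.


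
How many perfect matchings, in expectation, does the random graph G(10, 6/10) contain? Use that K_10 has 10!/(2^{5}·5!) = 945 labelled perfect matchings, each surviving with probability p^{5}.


K_10 has 10!/(2^{5}·5!) = 945 labelled perfect matchings.
For each such perfect matching H, let X_H = 1 if all 5 edges of H are present in G. Then P[X_H = 1] = p^{5} = (3/5)^{5} = 243/3125.
By linearity: E[X] = Σ_H E[X_H] = 945 · p^{5} = 945 · 243/3125 = 45927/625.
Numerically: E[X] ≈ 73.48.

E[X] = 945 · (3/5)^{5} = 45927/625 ≈ 73.48.


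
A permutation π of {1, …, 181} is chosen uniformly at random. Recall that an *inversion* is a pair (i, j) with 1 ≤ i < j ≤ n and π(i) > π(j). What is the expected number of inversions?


Write X = Σ X_I over the C(181, 2) = 16290 pairs i < j, with X_I the indicator of one inversion.
There are 16290 indicators.
For each fixed pair i < j, the values π(i) and π(j) are two distinct elements of {1, …, 181} in uniformly random order; by symmetry P[π(i) > π(j)] = 1/2.
By linearity: E[X] = 16290 · (1/2) = C(181, 2) · (1/2) = 16290/2 = 8145 ≈ 8145.0000.

E[X] = 8145 = 8145.0000.


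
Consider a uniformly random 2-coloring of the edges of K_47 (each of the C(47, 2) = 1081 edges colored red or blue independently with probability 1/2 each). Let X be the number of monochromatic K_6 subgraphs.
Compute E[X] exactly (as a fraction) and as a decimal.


Let X = Σ_S X_S over the C(47, 6) = 10737573 subsets S of size 6, where X_S = 1 if the K_6 on S is monochromatic.
For a fixed S, the K_6 on S has C(6, 2) = 15 edges. P[all 15 edges red] = (1/2)^15, and likewise for blue, so P[monochromatic] = 2·(1/2)^15 = 2^{1 − 15} = 1/16384.
By linearity: E[X] = C(47, 6) · 2^{1 − 15} = 10737573 · 1/16384 = 10737573/16384.
Numerically: E[X] ≈ 655.369446.

E[X] = C(47,6)·2^(1−C(6,2)) = 10737573/16384 ≈ 655.369446.


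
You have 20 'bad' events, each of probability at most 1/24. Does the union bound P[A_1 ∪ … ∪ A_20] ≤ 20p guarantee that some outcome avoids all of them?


Union bound: P[∪_{i=1}^{20} A_i] ≤ Σ_i P[A_i] ≤ 20·p = 20·(1/24) = 5/6.
Numerically: 5/6 ≈ 0.833333.
Is 5/6 < 1? YES.
Since P[∪ A_i] ≤ 5/6 < 1, the complement has P[∩ A_i^c] ≥ 1 − 5/6 = 1/6 > 0, so some outcome avoids every A_i.

20·p = 5/6 ≈ 0.833333; existence CERTIFIED by the union bound.


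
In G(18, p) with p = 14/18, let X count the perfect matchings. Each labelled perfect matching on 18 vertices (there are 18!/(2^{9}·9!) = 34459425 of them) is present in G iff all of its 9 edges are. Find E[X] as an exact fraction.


K_18 has 18!/(2^{9}·9!) = 34459425 labelled perfect matchings.
For each such perfect matching H, let X_H = 1 if all 9 edges of H are present in G. Then P[X_H = 1] = p^{9} = (7/9)^{9} = 40353607/387420489.
By linearity: E[X] = Σ_H E[X_H] = 34459425 · p^{9} = 34459425 · 40353607/387420489 = 17167433257975/4782969.
Numerically: E[X] ≈ 3.5893e+06.

E[X] = 34459425 · (7/9)^{9} = 17167433257975/4782969 ≈ 3.5893e+06.


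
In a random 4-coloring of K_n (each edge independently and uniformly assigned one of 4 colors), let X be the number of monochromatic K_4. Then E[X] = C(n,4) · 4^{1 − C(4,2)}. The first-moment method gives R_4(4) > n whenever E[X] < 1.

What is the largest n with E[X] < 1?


We need C(n, 4) · 4^{1 − 6} < 1, i.e. C(n, 4) < 4^{6 − 1} = 1024.
Check values of n near the boundary:
  n = 11: C(11, 4) = 330; 330 < 1024? YES
  n = 12: C(12, 4) = 495; 495 < 1024? YES
  n = 13: C(13, 4) = 715; 715 < 1024? YES
  n = 14: C(14, 4) = 1001; 1001 < 1024? YES
  n = 15: C(15, 4) = 1365; 1365 < 1024? NO
  n = 16: C(16, 4) = 1820; 1820 < 1024? NO
The largest n with C(n, 4) < 1024 is n = 14 (where E[X] = 1001/1024 ≈ 0.9775391). Hence R_4(4) > 14, i.e. R_4(4) ≥ 15.

Largest n = 14; hence R_4(4) > 14.


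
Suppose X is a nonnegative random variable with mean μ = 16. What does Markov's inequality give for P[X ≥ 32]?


μ = E[X] = 16, a = 32.
Markov: P[X ≥ 32] ≤ μ/a = (16)/32 = 1/2.
Numerically: ≈ 0.500.
(Since a = 32 > μ = 16.000, the bound 1/2 is < 1 and informative.)

P[X ≥ 32] ≤ 1/2 ≈ 0.500.


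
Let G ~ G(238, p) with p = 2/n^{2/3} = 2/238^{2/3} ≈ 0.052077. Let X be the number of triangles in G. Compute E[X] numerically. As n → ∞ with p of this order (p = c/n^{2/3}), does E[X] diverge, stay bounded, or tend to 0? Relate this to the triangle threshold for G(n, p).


Number of potential triangles: C(238, 3) = 2218636.
Each occurs with probability p³ ≈ (0.052077)³ ≈ 1.4123296e-04.
By linearity: E[X] = C(238, 3)·p³ ≈ 2218636 · 1.4123296e-04 ≈ 313.34454.
Since α = 2/3 < 1, p = c/n^{2/3} ≫ 1/n is above the triangle threshold p ~ 1/n. Asymptotically E[X] ~ (c³/6)·n^{3(1−α)} = (2³/6)·n^{1} → ∞; triangles are abundant w.h.p.

E[X] ≈ 313.34454; in regime p = Θ(1/n^{2/3}) E[X] diverges (above the triangle threshold p ~ 1/n).


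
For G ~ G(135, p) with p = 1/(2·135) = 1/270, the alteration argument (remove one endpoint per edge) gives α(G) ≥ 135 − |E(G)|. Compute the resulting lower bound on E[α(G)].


E[|E(G)|] = C(135, 2)·p = 9045 · (1/270) = 67/2.
E[α(G)] ≥ n − E[|E(G)|] = 135 − 67/2 = 203/2.
Numerically: ≈ 101.5000.
(This is only a lower bound; the true E[α(G)] may be larger.)

E[α(G)] ≥ 203/2 ≈ 101.5000.


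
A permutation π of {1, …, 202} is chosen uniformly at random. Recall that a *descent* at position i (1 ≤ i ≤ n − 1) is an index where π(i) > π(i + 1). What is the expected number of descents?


Write X = Σ X_I over i = 1, …, 201, with X_I the indicator of one descent.
There are 201 indicators.
For each fixed i, the pair (π(i), π(i+1)) is a uniformly random ordered pair of distinct values from {1, …, 202}; by symmetry P[π(i) > π(i+1)] = 1/2.
By linearity: E[X] = 201 · (1/2) = (202 − 1) · (1/2) = 201/2 ≈ 100.50000.

E[X] = 201/2 = 100.50000.


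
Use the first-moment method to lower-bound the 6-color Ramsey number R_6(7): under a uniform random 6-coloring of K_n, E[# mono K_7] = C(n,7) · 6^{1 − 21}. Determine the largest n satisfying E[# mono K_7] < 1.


We need C(n, 7) · 6^{1 − 21} < 1, i.e. C(n, 7) < 6^{21 − 1} = 3656158440062976.
Check values of n near the boundary:
  n = 563: C(563, 7) = 3426622515769596; 3426622515769596 < 3656158440062976? YES
  n = 564: C(564, 7) = 3469685994423792; 3469685994423792 < 3656158440062976? YES
  n = 565: C(565, 7) = 3513212521235560; 3513212521235560 < 3656158440062976? YES
  n = 566: C(566, 7) = 3557206237959440; 3557206237959440 < 3656158440062976? YES
  n = 567: C(567, 7) = 3601671315933933; 3601671315933933 < 3656158440062976? YES
  n = 568: C(568, 7) = 3646611956239704; 3646611956239704 < 3656158440062976? YES
  n = 569: C(569, 7) = 3692032389858348; 3692032389858348 < 3656158440062976? NO
  n = 570: C(570, 7) = 3737936877831720; 3737936877831720 < 3656158440062976? NO
The largest n with C(n, 7) < 3656158440062976 is n = 568 (where E[X] = 16882462760369/16926659444736 ≈ 0.997389). Hence R_6(7) > 568, i.e. R_6(7) ≥ 569.

Largest n = 568; hence R_6(7) > 568.


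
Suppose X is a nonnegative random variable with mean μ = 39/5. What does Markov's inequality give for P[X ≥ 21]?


μ = E[X] = 39/5, a = 21.
Markov: P[X ≥ 21] ≤ μ/a = (39/5)/21 = 13/35.
Numerically: ≈ 0.3714.
(Since a = 21 > μ = 7.8000, the bound 13/35 is < 1 and informative.)

P[X ≥ 21] ≤ 13/35 ≈ 0.3714.


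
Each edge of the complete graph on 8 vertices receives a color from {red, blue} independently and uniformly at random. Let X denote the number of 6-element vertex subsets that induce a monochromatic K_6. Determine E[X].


Let X = Σ_S X_S over the C(8, 6) = 28 subsets S of size 6, where X_S = 1 if the K_6 on S is monochromatic.
For a fixed S, the K_6 on S has C(6, 2) = 15 edges. P[all 15 edges red] = (1/2)^15, and likewise for blue, so P[monochromatic] = 2·(1/2)^15 = 2^{1 − 15} = 1/16384.
By linearity: E[X] = C(8, 6) · 2^{1 − 15} = 28 · 1/16384 = 7/4096.
Numerically: E[X] ≈ 0.0017.

E[X] = C(8,6)·2^(1−C(6,2)) = 7/4096 ≈ 0.0017.


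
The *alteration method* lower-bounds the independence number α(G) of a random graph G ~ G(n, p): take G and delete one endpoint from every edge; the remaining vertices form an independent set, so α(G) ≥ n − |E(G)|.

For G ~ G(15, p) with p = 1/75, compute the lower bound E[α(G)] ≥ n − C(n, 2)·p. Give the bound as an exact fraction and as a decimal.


E[|E(G)|] = C(15, 2)·p = 105 · (1/75) = 7/5.
E[α(G)] ≥ n − E[|E(G)|] = 15 − 7/5 = 68/5.
Numerically: ≈ 13.600.
(This is only a lower bound; the true E[α(G)] may be larger.)

E[α(G)] ≥ 68/5 ≈ 13.600.


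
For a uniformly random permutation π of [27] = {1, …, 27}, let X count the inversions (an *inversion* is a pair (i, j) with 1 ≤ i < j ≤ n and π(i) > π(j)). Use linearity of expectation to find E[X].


Write X = Σ X_I over the C(27, 2) = 351 pairs i < j, with X_I the indicator of one inversion.
There are 351 indicators.
For each fixed pair i < j, the values π(i) and π(j) are two distinct elements of {1, …, 27} in uniformly random order; by symmetry P[π(i) > π(j)] = 1/2.
By linearity: E[X] = 351 · (1/2) = C(27, 2) · (1/2) = 351/2 = 351/2 ≈ 175.5000.

E[X] = 351/2 = 175.5000.


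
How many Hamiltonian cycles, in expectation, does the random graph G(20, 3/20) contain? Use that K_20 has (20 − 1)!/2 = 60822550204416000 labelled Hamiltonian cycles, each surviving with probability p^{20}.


K_20 has (20 − 1)!/2 = 60822550204416000 labelled Hamiltonian cycles.
For each such Hamiltonian cycle H, let X_H = 1 if all 20 edges of H are present in G. Then P[X_H = 1] = p^{20} = (3/20)^{20} = 3486784401/104857600000000000000000000.
By linearity of expectation: E[X] = Σ_H E[X_H] = 60822550204416000 · p^{20} = 60822550204416000 · 3486784401/104857600000000000000000000 = 51776152168407487821/25600000000000000000.
Numerically: E[X] ≈ 2.02.

E[X] = 60822550204416000 · (3/20)^{20} = 51776152168407487821/25600000000000000000 ≈ 2.02.


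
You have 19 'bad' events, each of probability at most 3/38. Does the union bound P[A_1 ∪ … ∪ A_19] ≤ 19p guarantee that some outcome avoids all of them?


Union bound: P[∪_{i=1}^{19} A_i] ≤ Σ_i P[A_i] ≤ 19·p = 19·(3/38) = 3/2.
Numerically: 3/2 ≈ 1.500000.
Is 3/2 < 1? NO.
Since the bound 3/2 is ≥ 1, the union bound is uninformative here; it does NOT by itself certify existence.

19·p = 3/2 ≈ 1.500000; existence NOT certified by the union bound.


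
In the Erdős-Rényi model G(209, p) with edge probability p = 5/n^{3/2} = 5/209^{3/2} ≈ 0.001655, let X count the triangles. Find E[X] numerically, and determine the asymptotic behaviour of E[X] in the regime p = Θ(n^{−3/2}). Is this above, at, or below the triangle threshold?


Number of potential triangles: C(209, 3) = 1499784.
Each occurs with probability p³ ≈ (0.001655)³ ≈ 4.531602e-09.
By linearity: E[X] = C(209, 3)·p³ ≈ 1499784 · 4.531602e-09 ≈ 0.0068.
Since α = 3/2 > 1, p = c/n^{3/2} = o(1/n) is below the triangle threshold p ~ 1/n. Asymptotically E[X] ~ (c³/6)·n^{3(1−α)} = (5³/6)·n^{-1.5} → 0, so by Markov's inequality G has no triangles w.h.p.

E[X] ≈ 0.0068; in regime p = Θ(1/n^{3/2}) E[X] tends to 0 (below the triangle threshold p ~ 1/n).


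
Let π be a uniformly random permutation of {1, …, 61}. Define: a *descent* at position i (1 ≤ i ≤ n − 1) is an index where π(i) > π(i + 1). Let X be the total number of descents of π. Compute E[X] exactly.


Write X = Σ X_I over i = 1, …, 60, with X_I the indicator of one descent.
There are 60 indicators.
For each fixed i, the pair (π(i), π(i+1)) is a uniformly random ordered pair of distinct values from {1, …, 61}; by symmetry P[π(i) > π(i+1)] = 1/2.
By linearity: E[X] = 60 · (1/2) = (61 − 1) · (1/2) = 30 ≈ 30.00000.

E[X] = 30 = 30.00000.


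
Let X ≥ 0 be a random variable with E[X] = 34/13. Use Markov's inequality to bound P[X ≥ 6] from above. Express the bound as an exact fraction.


μ = E[X] = 34/13, a = 6.
Markov: P[X ≥ 6] ≤ μ/a = (34/13)/6 = 17/39.
Numerically: ≈ 0.4359.
(Since a = 6 > μ = 2.6154, the bound 17/39 is < 1 and informative.)

P[X ≥ 6] ≤ 17/39 ≈ 0.4359.


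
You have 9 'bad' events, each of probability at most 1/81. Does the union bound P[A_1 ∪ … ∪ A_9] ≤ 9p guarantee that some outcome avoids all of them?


Union bound: P[∪_{i=1}^{9} A_i] ≤ Σ_i P[A_i] ≤ 9·p = 9·(1/81) = 1/9.
Numerically: 1/9 ≈ 0.111111.
Is 1/9 < 1? YES.
Since P[∪ A_i] ≤ 1/9 < 1, the complement has P[∩ A_i^c] ≥ 1 − 1/9 = 8/9 > 0, so some outcome avoids every A_i.

9·p = 1/9 ≈ 0.111111; existence CERTIFIED by the union bound.


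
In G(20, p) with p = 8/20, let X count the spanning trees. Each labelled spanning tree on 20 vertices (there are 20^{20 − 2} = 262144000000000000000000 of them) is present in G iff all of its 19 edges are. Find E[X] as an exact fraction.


K_20 has 20^{20 − 2} = 262144000000000000000000 labelled spanning trees.
For each such spanning tree H, let X_H = 1 if all 19 edges of H are present in G. Then P[X_H = 1] = p^{19} = (2/5)^{19} = 524288/19073486328125.
By linearity of expectation: E[X] = Σ_H E[X_H] = 262144000000000000000000 · p^{19} = 262144000000000000000000 · 524288/19073486328125 = 36028797018963968/5.
Numerically: E[X] ≈ 7.2058e+15.

E[X] = 262144000000000000000000 · (2/5)^{19} = 36028797018963968/5 ≈ 7.2058e+15.


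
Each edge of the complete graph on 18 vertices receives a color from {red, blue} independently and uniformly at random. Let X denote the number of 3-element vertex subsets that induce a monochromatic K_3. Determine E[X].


Let X = Σ_S X_S over the C(18, 3) = 816 subsets S of size 3, where X_S = 1 if the K_3 on S is monochromatic.
For a fixed S, the K_3 on S has C(3, 2) = 3 edges. P[all 3 edges red] = (1/2)^3, and likewise for blue, so P[monochromatic] = 2·(1/2)^3 = 2^{1 − 3} = 1/4.
By linearity: E[X] = C(18, 3) · 2^{1 − 3} = 816 · 1/4 = 204.
Numerically: E[X] ≈ 204.00000.

E[X] = C(18,3)·2^(1−C(3,2)) = 204 ≈ 204.00000.


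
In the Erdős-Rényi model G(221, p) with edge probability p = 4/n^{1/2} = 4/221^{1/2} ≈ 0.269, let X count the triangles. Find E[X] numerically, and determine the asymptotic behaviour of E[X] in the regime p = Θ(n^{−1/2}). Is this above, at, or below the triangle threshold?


Number of potential triangles: C(221, 3) = 1774630.
Each occurs with probability p³ ≈ (0.269)³ ≈ 1.94801e-02.
By linearity: E[X] = C(221, 3)·p³ ≈ 1774630 · 1.94801e-02 ≈ 34570.000.
Since α = 1/2 < 1, p = c/n^{1/2} ≫ 1/n is above the triangle threshold p ~ 1/n. Asymptotically E[X] ~ (c³/6)·n^{3(1−α)} = (4³/6)·n^{1.5} → ∞; triangles are abundant w.h.p.

E[X] ≈ 34570.000; in regime p = Θ(1/n^{1/2}) E[X] diverges (above the triangle threshold p ~ 1/n).


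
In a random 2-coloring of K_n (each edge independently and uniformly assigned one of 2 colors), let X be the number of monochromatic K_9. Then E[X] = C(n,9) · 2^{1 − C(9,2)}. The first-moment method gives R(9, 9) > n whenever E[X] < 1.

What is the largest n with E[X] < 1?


We need C(n, 9) · 2^{1 − 36} < 1, i.e. C(n, 9) < 2^{36 − 1} = 34359738368.
Check values of n near the boundary:
  n = 63: C(63, 9) = 23667689815; 23667689815 < 34359738368? YES
  n = 64: C(64, 9) = 27540584512; 27540584512 < 34359738368? YES
  n = 65: C(65, 9) = 31966749880; 31966749880 < 34359738368? YES
  n = 66: C(66, 9) = 37014131440; 37014131440 < 34359738368? NO
  n = 67: C(67, 9) = 42757703560; 42757703560 < 34359738368? NO
  n = 68: C(68, 9) = 49280065120; 49280065120 < 34359738368? NO
The largest n with C(n, 9) < 34359738368 is n = 65 (where E[X] = 3995843735/4294967296 ≈ 0.9304). Hence R(9, 9) > 65, i.e. R(9, 9) ≥ 66.

Largest n = 65; hence R(9, 9) > 65.


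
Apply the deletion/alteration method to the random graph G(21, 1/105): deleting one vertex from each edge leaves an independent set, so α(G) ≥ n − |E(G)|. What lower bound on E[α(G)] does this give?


E[|E(G)|] = C(21, 2)·p = 210 · (1/105) = 2.
E[α(G)] ≥ n − E[|E(G)|] = 21 − 2 = 19.
Numerically: ≈ 19.0000.
(This is only a lower bound; the true E[α(G)] may be larger.)

E[α(G)] ≥ 19 ≈ 19.0000.


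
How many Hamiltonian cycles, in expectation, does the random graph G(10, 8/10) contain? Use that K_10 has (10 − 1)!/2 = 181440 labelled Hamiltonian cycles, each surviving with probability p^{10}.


K_10 has (10 − 1)!/2 = 181440 labelled Hamiltonian cycles.
For each such Hamiltonian cycle H, let X_H = 1 if all 10 edges of H are present in G. Then P[X_H = 1] = p^{10} = (4/5)^{10} = 1048576/9765625.
By linearity of expectation: E[X] = Σ_H E[X_H] = 181440 · p^{10} = 181440 · 1048576/9765625 = 38050725888/1953125.
Numerically: E[X] ≈ 1.95e+04.

E[X] = 181440 · (4/5)^{10} = 38050725888/1953125 ≈ 1.95e+04.


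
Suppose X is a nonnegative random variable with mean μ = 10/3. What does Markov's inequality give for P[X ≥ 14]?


μ = E[X] = 10/3, a = 14.
Markov: P[X ≥ 14] ≤ μ/a = (10/3)/14 = 5/21.
Numerically: ≈ 0.238.
(Since a = 14 > μ = 3.333, the bound 5/21 is < 1 and informative.)

P[X ≥ 14] ≤ 5/21 ≈ 0.238.


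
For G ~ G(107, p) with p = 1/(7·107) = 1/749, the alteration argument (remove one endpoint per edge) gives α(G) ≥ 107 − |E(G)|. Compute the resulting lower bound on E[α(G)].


E[|E(G)|] = C(107, 2)·p = 5671 · (1/749) = 53/7.
E[α(G)] ≥ n − E[|E(G)|] = 107 − 53/7 = 696/7.
Numerically: ≈ 99.4286.
(This is only a lower bound; the true E[α(G)] may be larger.)

E[α(G)] ≥ 696/7 ≈ 99.4286.


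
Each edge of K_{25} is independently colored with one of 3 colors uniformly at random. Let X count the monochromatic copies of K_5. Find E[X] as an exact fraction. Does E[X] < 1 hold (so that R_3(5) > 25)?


E[X] = C(25, 5) · 3^{1 − 10} = 53130 · 3^{−9} = 53130/19683.
As a reduced fraction: E[X] = 17710/6561 ≈ 2.699284.
Is E[X] < 1? NO.
Since E[X] ≥ 1, the first-moment bound is inconclusive at n = 25; it does NOT by itself certify R_3(5) > 25.

E[X] = 17710/6561 ≈ 2.699284; E[X] ≥ 1; first-moment method inconclusive here.


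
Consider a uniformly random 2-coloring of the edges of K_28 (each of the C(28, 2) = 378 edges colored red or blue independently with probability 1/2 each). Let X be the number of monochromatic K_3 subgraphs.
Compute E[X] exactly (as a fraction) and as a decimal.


Let X = Σ_S X_S over the C(28, 3) = 3276 subsets S of size 3, where X_S = 1 if the K_3 on S is monochromatic.
For a fixed S, the K_3 on S has C(3, 2) = 3 edges. P[all 3 edges red] = (1/2)^3, and likewise for blue, so P[monochromatic] = 2·(1/2)^3 = 2^{1 − 3} = 1/4.
By linearity of expectation: E[X] = C(28, 3) · 2^{1 − 3} = 3276 · 1/4 = 819.
Numerically: E[X] ≈ 819.000.

E[X] = C(28,3)·2^(1−C(3,2)) = 819 ≈ 819.000.


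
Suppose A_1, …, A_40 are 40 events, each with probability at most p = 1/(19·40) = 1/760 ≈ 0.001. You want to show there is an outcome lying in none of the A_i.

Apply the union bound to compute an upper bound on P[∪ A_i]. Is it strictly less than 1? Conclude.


Union bound: P[∪_{i=1}^{40} A_i] ≤ Σ_i P[A_i] ≤ 40·p = 40·(1/760) = 1/19.
Numerically: 1/19 ≈ 0.053.
Is 1/19 < 1? YES.
Since P[∪ A_i] ≤ 1/19 < 1, the complement has P[∩ A_i^c] ≥ 1 − 1/19 = 18/19 > 0, so some outcome avoids every A_i.

40·p = 1/19 ≈ 0.053; existence CERTIFIED by the union bound.


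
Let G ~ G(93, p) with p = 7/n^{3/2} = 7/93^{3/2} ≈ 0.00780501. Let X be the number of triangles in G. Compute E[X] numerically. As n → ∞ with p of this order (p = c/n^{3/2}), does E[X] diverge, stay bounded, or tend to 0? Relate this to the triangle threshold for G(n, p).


Number of potential triangles: C(93, 3) = 129766.
Each occurs with probability p³ ≈ (0.00780501)³ ≈ 4.75467516e-07.
By linearity: E[X] = C(93, 3)·p³ ≈ 129766 · 4.75467516e-07 ≈ 0.061700.
Since α = 3/2 > 1, p = c/n^{3/2} = o(1/n) is below the triangle threshold p ~ 1/n. Asymptotically E[X] ~ (c³/6)·n^{3(1−α)} = (7³/6)·n^{-1.5} → 0, so by Markov's inequality G has no triangles w.h.p.

E[X] ≈ 0.061700; in regime p = Θ(1/n^{3/2}) E[X] tends to 0 (below the triangle threshold p ~ 1/n).


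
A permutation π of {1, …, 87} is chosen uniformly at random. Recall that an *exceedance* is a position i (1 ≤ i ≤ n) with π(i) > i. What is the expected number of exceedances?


Write X = Σ_{i=1}^{87} X_i, where X_i = 1_{π(i) > i}.
For each fixed i, π(i) is uniform over {1, …, 87} (marginal of a uniform permutation), so P[π(i) > i] = (n − i)/n. Summing: Σ_{i=1}^{87} (n − i)/n = (0 + 1 + … + 86)/87 = 87(87 − 1)/(2·87) = (87 − 1)/2.
Hence E[X] = Σ_{i=1}^{87} (87 − i)/87 = 43 ≈ 43.00000.

E[X] = 43 = 43.00000.


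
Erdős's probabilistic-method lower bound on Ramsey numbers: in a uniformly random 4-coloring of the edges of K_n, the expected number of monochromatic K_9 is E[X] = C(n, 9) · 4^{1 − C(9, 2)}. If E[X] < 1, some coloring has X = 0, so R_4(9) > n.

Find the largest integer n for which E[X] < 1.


We need C(n, 9) · 4^{1 − 36} < 1, i.e. C(n, 9) < 4^{36 − 1} = 1180591620717411303424.
Check values of n near the boundary:
  n = 912: C(912, 9) = 1156095740032081475120; 1156095740032081475120 < 1180591620717411303424? YES
  n = 913: C(913, 9) = 1167605542753639808390; 1167605542753639808390 < 1180591620717411303424? YES
  n = 914: C(914, 9) = 1179217089587653905932; 1179217089587653905932 < 1180591620717411303424? YES
  n = 915: C(915, 9) = 1190931166636537885130; 1190931166636537885130 < 1180591620717411303424? NO
The largest n with C(n, 9) < 1180591620717411303424 is n = 914 (where E[X] = 294804272396913476483/295147905179352825856 ≈ 0.9988357). Hence R_4(9) > 914, i.e. R_4(9) ≥ 915.

Largest n = 914; hence R_4(9) > 914.


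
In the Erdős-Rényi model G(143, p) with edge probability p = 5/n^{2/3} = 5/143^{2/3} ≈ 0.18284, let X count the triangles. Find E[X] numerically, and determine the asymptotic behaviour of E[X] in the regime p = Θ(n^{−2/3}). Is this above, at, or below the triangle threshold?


Number of potential triangles: C(143, 3) = 477191.
Each occurs with probability p³ ≈ (0.18284)³ ≈ 6.1127684e-03.
By linearity: E[X] = C(143, 3)·p³ ≈ 477191 · 6.1127684e-03 ≈ 2916.95804.
Since α = 2/3 < 1, p = c/n^{2/3} ≫ 1/n is above the triangle threshold p ~ 1/n. Asymptotically E[X] ~ (c³/6)·n^{3(1−α)} = (5³/6)·n^{1} → ∞; triangles are abundant w.h.p.

E[X] ≈ 2916.95804; in regime p = Θ(1/n^{2/3}) E[X] diverges (above the triangle threshold p ~ 1/n).


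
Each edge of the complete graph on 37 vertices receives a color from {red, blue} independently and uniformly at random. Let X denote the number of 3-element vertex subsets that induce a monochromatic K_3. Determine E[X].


Let X = Σ_S X_S over the C(37, 3) = 7770 subsets S of size 3, where X_S = 1 if the K_3 on S is monochromatic.
For a fixed S, the K_3 on S has C(3, 2) = 3 edges. P[all 3 edges red] = (1/2)^3, and likewise for blue, so P[monochromatic] = 2·(1/2)^3 = 2^{1 − 3} = 1/4.
By linearity of expectation: E[X] = C(37, 3) · 2^{1 − 3} = 7770 · 1/4 = 3885/2.
Numerically: E[X] ≈ 1942.50000.

E[X] = C(37,3)·2^(1−C(3,2)) = 3885/2 ≈ 1942.50000.


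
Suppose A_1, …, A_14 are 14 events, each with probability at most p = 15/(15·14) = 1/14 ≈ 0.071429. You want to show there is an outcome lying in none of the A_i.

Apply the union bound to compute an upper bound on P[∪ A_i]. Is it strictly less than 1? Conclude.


Union bound: P[∪_{i=1}^{14} A_i] ≤ Σ_i P[A_i] ≤ 14·p = 14·(1/14) = 1.
Numerically: 1 ≈ 1.000000.
Is 1 < 1? NO.
Since the bound 1 is ≥ 1, the union bound is uninformative here; it does NOT by itself certify existence.

14·p = 1 ≈ 1.000000; existence NOT certified by the union bound.


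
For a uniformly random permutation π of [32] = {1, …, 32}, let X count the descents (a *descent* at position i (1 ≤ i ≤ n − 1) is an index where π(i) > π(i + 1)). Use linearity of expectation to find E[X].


Write X = Σ X_I over i = 1, …, 31, with X_I the indicator of one descent.
There are 31 indicators.
For each fixed i, the pair (π(i), π(i+1)) is a uniformly random ordered pair of distinct values from {1, …, 32}; by symmetry P[π(i) > π(i+1)] = 1/2.
By linearity: E[X] = 31 · (1/2) = (32 − 1) · (1/2) = 31/2 ≈ 15.5000.

E[X] = 31/2 = 15.5000.


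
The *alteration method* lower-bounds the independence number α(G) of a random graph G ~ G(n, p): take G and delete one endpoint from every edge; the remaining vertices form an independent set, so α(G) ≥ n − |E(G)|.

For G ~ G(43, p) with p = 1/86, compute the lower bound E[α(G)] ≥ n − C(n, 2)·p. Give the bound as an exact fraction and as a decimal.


E[|E(G)|] = C(43, 2)·p = 903 · (1/86) = 21/2.
E[α(G)] ≥ n − E[|E(G)|] = 43 − 21/2 = 65/2.
Numerically: ≈ 32.5000.
(This is only a lower bound; the true E[α(G)] may be larger.)

E[α(G)] ≥ 65/2 ≈ 32.5000.


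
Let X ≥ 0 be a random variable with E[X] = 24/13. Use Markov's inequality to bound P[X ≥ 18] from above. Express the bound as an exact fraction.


μ = E[X] = 24/13, a = 18.
Markov: P[X ≥ 18] ≤ μ/a = (24/13)/18 = 4/39.
Numerically: ≈ 0.102564.
(Since a = 18 > μ = 1.846154, the bound 4/39 is < 1 and informative.)

P[X ≥ 18] ≤ 4/39 ≈ 0.102564.


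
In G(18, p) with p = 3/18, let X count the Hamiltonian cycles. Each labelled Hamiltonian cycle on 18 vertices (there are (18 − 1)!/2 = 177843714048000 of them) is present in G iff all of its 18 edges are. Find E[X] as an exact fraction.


K_18 has (18 − 1)!/2 = 177843714048000 labelled Hamiltonian cycles.
For each such Hamiltonian cycle H, let X_H = 1 if all 18 edges of H are present in G. Then P[X_H = 1] = p^{18} = (1/6)^{18} = 1/101559956668416.
By linearity of expectation: E[X] = Σ_H E[X_H] = 177843714048000 · p^{18} = 177843714048000 · 1/101559956668416 = 14889875/8503056.
Numerically: E[X] ≈ 1.75.

E[X] = 177843714048000 · (1/6)^{18} = 14889875/8503056 ≈ 1.75.


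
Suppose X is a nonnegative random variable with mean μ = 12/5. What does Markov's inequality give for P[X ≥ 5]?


μ = E[X] = 12/5, a = 5.
Markov: P[X ≥ 5] ≤ μ/a = (12/5)/5 = 12/25.
Numerically: ≈ 0.4800.
(Since a = 5 > μ = 2.4000, the bound 12/25 is < 1 and informative.)

P[X ≥ 5] ≤ 12/25 ≈ 0.4800.


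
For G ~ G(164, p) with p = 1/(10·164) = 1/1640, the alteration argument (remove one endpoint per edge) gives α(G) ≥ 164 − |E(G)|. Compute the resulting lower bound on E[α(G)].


E[|E(G)|] = C(164, 2)·p = 13366 · (1/1640) = 163/20.
E[α(G)] ≥ n − E[|E(G)|] = 164 − 163/20 = 3117/20.
Numerically: ≈ 155.85000.
(This is only a lower bound; the true E[α(G)] may be larger.)

E[α(G)] ≥ 3117/20 ≈ 155.85000.


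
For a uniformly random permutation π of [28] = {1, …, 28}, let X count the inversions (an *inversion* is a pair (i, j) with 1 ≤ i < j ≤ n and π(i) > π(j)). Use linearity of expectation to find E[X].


Write X = Σ X_I over the C(28, 2) = 378 pairs i < j, with X_I the indicator of one inversion.
There are 378 indicators.
For each fixed pair i < j, the values π(i) and π(j) are two distinct elements of {1, …, 28} in uniformly random order; by symmetry P[π(i) > π(j)] = 1/2.
By linearity: E[X] = 378 · (1/2) = C(28, 2) · (1/2) = 378/2 = 189 ≈ 189.000000.

E[X] = 189 = 189.000000.


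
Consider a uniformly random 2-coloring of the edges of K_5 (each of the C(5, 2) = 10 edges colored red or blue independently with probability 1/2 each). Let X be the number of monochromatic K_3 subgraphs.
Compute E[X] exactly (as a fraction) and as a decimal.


Let X = Σ_S X_S over the C(5, 3) = 10 subsets S of size 3, where X_S = 1 if the K_3 on S is monochromatic.
For a fixed S, the K_3 on S has C(3, 2) = 3 edges. P[all 3 edges red] = (1/2)^3, and likewise for blue, so P[monochromatic] = 2·(1/2)^3 = 2^{1 − 3} = 1/4.
By linearity of expectation: E[X] = C(5, 3) · 2^{1 − 3} = 10 · 1/4 = 5/2.
Numerically: E[X] ≈ 2.500000.

E[X] = C(5,3)·2^(1−C(3,2)) = 5/2 ≈ 2.500000.


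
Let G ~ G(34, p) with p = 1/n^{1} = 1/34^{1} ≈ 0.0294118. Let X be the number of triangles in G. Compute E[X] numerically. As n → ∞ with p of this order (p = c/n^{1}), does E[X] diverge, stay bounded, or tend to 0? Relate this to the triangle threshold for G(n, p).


Number of potential triangles: C(34, 3) = 5984.
Each occurs with probability p³ ≈ (0.0294118)³ ≈ 2.54427030e-05.
By linearity: E[X] = C(34, 3)·p³ ≈ 5984 · 2.54427030e-05 ≈ 0.152249.
Here α = 1, so p = 1/n is exactly at the triangle threshold p ~ 1/n. Asymptotically E[X] → c³/6 = 1³/6 = 1/6 ≈ 0.166667, a bounded constant. In this regime the triangle count is asymptotically Poisson(c³/6).

E[X] ≈ 0.152249; in regime p = Θ(1/n^{1}) E[X] stays bounded (at the triangle threshold p ~ 1/n).


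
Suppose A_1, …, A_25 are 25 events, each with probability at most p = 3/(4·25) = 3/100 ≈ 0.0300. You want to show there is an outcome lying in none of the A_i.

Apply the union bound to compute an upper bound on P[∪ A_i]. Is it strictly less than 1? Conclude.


Union bound: P[∪_{i=1}^{25} A_i] ≤ Σ_i P[A_i] ≤ 25·p = 25·(3/100) = 3/4.
Numerically: 3/4 ≈ 0.7500.
Is 3/4 < 1? YES.
Since P[∪ A_i] ≤ 3/4 < 1, the complement has P[∩ A_i^c] ≥ 1 − 3/4 = 1/4 > 0, so some outcome avoids every A_i.

25·p = 3/4 ≈ 0.7500; existence CERTIFIED by the union bound.


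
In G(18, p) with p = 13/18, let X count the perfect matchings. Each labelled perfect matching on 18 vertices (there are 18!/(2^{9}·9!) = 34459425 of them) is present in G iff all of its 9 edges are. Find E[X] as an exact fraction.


K_18 has 18!/(2^{9}·9!) = 34459425 labelled perfect matchings.
For each such perfect matching H, let X_H = 1 if all 9 edges of H are present in G. Then P[X_H = 1] = p^{9} = (13/18)^{9} = 10604499373/198359290368.
By linearity: E[X] = Σ_H E[X_H] = 34459425 · p^{9} = 34459425 · 10604499373/198359290368 = 4511419145758525/2448880128.
Numerically: E[X] ≈ 1.84e+06.

E[X] = 34459425 · (13/18)^{9} = 4511419145758525/2448880128 ≈ 1.84e+06.


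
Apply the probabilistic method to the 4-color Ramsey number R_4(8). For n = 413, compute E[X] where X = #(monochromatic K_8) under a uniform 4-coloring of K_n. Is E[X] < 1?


E[X] = C(413, 8) · 4^{1 − 28} = 19609040195022817 · 4^{−27} = 19609040195022817/18014398509481984.
As a reduced fraction: E[X] = 19609040195022817/18014398509481984 ≈ 1.08852.
Is E[X] < 1? NO.
Since E[X] ≥ 1, the first-moment bound is inconclusive at n = 413; it does NOT by itself certify R_4(8) > 413.

E[X] = 19609040195022817/18014398509481984 ≈ 1.08852; E[X] ≥ 1; first-moment method inconclusive here.


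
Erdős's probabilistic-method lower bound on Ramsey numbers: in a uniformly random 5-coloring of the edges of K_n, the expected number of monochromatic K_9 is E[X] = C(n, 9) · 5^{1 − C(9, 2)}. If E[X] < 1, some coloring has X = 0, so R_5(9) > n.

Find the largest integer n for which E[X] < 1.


We need C(n, 9) · 5^{1 − 36} < 1, i.e. C(n, 9) < 5^{36 − 1} = 2910383045673370361328125.
Check values of n near the boundary:
  n = 2169: C(2169, 9) = 2879753360044504243499683; 2879753360044504243499683 < 2910383045673370361328125? YES
  n = 2170: C(2170, 9) = 2891746779868845075610510; 2891746779868845075610510 < 2910383045673370361328125? YES
  n = 2171: C(2171, 9) = 2903784578674959601827205; 2903784578674959601827205 < 2910383045673370361328125? YES
  n = 2172: C(2172, 9) = 2915866900084148060642020; 2915866900084148060642020 < 2910383045673370361328125? NO
The largest n with C(n, 9) < 2910383045673370361328125 is n = 2171 (where E[X] = 580756915734991920365441/582076609134674072265625 ≈ 0.9977328). Hence R_5(9) > 2171, i.e. R_5(9) ≥ 2172.

Largest n = 2171; hence R_5(9) > 2171.
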